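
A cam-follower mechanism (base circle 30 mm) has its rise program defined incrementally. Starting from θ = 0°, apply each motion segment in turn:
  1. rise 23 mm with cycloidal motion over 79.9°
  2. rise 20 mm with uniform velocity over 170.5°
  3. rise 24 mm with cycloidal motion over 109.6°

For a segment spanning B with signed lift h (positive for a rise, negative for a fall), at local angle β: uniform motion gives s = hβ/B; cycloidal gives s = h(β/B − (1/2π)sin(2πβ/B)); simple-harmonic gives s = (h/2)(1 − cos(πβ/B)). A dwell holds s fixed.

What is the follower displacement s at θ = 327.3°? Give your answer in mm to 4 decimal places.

seg 1 [0°–79.9°] cycloidal, h=23: full span → s += 23 → s = 23.0000
seg 2 [79.9°–250.4°] uniform, h=20: full span → s += 20 → s = 43.0000
seg 3 [250.4°–360°] cycloidal, h=24: θ=327.3° here. β=76.9, B=109.6. 24·(0.7016 − sin(2π·0.7016)/(2π)) = 20.4842 → s = 63.4842

63.4842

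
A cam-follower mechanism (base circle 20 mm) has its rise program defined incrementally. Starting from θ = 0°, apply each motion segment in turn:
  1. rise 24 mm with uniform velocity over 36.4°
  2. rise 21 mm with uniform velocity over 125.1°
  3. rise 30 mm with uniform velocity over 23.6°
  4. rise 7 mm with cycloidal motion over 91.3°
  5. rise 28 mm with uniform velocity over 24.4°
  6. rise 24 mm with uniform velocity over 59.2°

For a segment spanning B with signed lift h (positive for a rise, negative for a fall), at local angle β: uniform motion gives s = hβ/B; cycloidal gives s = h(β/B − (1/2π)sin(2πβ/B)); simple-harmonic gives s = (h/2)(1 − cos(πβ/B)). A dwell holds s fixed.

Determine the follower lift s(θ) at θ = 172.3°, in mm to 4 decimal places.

seg 1 [0°–36.4°] uniform, h=24: full span → s += 24 → s = 24.0000
seg 2 [36.4°–161.5°] uniform, h=21: full span → s += 21 → s = 45.0000
seg 3 [161.5°–185.1°] uniform, h=30: θ=172.3° here. β=10.8, B=23.6. 30·10.8/23.6 = 13.7288 → s = 58.7288

58.7288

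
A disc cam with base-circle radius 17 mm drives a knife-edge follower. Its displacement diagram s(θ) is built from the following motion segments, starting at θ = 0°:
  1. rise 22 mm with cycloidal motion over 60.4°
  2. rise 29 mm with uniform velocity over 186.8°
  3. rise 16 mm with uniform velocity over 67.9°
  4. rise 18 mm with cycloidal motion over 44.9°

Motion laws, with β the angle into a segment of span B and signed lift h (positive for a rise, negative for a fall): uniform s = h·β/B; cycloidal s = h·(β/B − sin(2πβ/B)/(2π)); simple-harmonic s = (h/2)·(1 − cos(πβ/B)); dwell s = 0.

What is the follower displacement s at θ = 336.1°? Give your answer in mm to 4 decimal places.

seg 1 [0°–60.4°] cycloidal, h=22: full span → s += 22 → s = 22.0000
seg 2 [60.4°–247.2°] uniform, h=29: full span → s += 29 → s = 51.0000
seg 3 [247.2°–315.1°] uniform, h=16: full span → s += 16 → s = 67.0000
seg 4 [315.1°–360°] cycloidal, h=18: θ=336.1° here. β=21, B=44.9. 18·(0.4677 − sin(2π·0.4677)/(2π)) = 7.8414 → s = 74.8414

74.8414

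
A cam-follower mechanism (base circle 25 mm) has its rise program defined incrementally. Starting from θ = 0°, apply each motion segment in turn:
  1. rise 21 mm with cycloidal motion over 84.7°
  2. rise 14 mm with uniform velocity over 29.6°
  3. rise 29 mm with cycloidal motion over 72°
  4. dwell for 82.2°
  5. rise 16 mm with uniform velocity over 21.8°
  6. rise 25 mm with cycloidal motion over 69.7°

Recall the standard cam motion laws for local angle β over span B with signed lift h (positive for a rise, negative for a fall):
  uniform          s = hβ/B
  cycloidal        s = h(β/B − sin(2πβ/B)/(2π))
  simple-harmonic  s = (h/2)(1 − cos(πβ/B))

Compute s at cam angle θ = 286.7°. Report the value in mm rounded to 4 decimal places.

seg 1 [0°–84.7°] cycloidal, h=21: full span → s += 21 → s = 21.0000
seg 2 [84.7°–114.3°] uniform, h=14: full span → s += 14 → s = 35.0000
seg 3 [114.3°–186.3°] cycloidal, h=29: full span → s += 29 → s = 64.0000
seg 4 [186.3°–268.5°] dwell: s stays 64.0000
seg 5 [268.5°–290.3°] uniform, h=16: θ=286.7° here. β=18.2, B=21.8. 16·18.2/21.8 = 13.3578 → s = 77.3578

77.3578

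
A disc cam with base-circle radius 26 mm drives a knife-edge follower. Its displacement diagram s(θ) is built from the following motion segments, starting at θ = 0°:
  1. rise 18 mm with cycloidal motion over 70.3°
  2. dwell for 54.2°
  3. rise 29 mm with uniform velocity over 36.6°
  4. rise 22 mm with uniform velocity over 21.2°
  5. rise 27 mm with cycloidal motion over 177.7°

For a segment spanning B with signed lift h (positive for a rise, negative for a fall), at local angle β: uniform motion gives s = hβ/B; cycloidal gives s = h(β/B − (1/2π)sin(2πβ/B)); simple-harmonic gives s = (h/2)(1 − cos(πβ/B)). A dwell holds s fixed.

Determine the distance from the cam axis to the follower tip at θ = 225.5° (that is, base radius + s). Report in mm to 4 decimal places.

seg 1 [0°–70.3°] cycloidal, h=18: full span → s += 18 → s = 18.0000
seg 2 [70.3°–124.5°] dwell: s stays 18.0000
seg 3 [124.5°–161.1°] uniform, h=29: full span → s += 29 → s = 47.0000
seg 4 [161.1°–182.3°] uniform, h=22: full span → s += 22 → s = 69.0000
seg 5 [182.3°–360°] cycloidal, h=27: θ=225.5° here. β=43.2, B=177.7. 27·(0.2431 − sin(2π·0.2431)/(2π)) = 2.2707 → s = 71.2707
radial distance = base radius + s = 26 + 71.2707 = 97.2707

97.2707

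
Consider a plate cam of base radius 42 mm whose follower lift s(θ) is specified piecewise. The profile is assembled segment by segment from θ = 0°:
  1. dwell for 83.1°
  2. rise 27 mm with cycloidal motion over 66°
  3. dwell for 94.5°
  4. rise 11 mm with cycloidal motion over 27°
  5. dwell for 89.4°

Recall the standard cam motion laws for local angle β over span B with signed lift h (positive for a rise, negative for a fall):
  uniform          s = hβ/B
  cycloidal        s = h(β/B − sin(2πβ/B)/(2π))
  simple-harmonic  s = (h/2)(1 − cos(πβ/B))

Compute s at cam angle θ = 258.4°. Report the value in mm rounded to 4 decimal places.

seg 1 [0°–83.1°] dwell: s stays 0.0000
seg 2 [83.1°–149.1°] cycloidal, h=27: full span → s += 27 → s = 27.0000
seg 3 [149.1°–243.6°] dwell: s stays 27.0000
seg 4 [243.6°–270.6°] cycloidal, h=11: θ=258.4° here. β=14.8, B=27. 11·(0.5481 − sin(2π·0.5481)/(2π)) = 6.5512 → s = 33.5512

33.5512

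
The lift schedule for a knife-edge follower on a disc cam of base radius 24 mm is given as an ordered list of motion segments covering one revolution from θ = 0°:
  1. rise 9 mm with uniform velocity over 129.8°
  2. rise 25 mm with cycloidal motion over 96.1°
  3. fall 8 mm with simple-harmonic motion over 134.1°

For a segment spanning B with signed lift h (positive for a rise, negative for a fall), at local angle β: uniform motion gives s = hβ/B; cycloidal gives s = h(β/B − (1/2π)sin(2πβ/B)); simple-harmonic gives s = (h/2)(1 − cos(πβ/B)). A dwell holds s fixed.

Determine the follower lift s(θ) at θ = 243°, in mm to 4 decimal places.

seg 1 [0°–129.8°] uniform, h=9: full span → s += 9 → s = 9.0000
seg 2 [129.8°–225.9°] cycloidal, h=25: full span → s += 25 → s = 34.0000
seg 3 [225.9°–360°] simple-harmonic, h=-8: θ=243° here. β=17.1, B=134.1. -8/2·(1 − cos(π·0.1275)) = -0.3167 → s = 33.6833

33.6833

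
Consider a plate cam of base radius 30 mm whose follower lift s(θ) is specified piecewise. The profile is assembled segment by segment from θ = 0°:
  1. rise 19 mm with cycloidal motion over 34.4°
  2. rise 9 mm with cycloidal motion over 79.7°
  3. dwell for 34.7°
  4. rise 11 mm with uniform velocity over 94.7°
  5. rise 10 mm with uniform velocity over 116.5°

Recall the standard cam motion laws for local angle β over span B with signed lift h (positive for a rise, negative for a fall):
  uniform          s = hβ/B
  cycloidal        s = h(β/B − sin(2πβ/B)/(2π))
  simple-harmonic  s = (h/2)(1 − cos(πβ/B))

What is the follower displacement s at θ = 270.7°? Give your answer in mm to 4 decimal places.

seg 1 [0°–34.4°] cycloidal, h=19: full span → s += 19 → s = 19.0000
seg 2 [34.4°–114.1°] cycloidal, h=9: full span → s += 9 → s = 28.0000
seg 3 [114.1°–148.8°] dwell: s stays 28.0000
seg 4 [148.8°–243.5°] uniform, h=11: full span → s += 11 → s = 39.0000
seg 5 [243.5°–360°] uniform, h=10: θ=270.7° here. β=27.2, B=116.5. 10·27.2/116.5 = 2.3348 → s = 41.3348

41.3348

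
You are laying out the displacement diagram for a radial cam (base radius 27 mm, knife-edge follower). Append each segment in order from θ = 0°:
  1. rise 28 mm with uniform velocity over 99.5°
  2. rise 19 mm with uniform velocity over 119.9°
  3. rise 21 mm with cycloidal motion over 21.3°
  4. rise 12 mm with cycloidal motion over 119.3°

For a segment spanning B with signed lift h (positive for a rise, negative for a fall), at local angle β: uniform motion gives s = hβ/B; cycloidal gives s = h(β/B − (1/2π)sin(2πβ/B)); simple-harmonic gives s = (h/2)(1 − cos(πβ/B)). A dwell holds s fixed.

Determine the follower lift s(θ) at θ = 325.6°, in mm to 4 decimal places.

seg 1 [0°–99.5°] uniform, h=28: full span → s += 28 → s = 28.0000
seg 2 [99.5°–219.4°] uniform, h=19: full span → s += 19 → s = 47.0000
seg 3 [219.4°–240.7°] cycloidal, h=21: full span → s += 21 → s = 68.0000
seg 4 [240.7°–360°] cycloidal, h=12: θ=325.6° here. β=84.9, B=119.3. 12·(0.7117 − sin(2π·0.7117)/(2π)) = 10.3945 → s = 78.3945

78.3945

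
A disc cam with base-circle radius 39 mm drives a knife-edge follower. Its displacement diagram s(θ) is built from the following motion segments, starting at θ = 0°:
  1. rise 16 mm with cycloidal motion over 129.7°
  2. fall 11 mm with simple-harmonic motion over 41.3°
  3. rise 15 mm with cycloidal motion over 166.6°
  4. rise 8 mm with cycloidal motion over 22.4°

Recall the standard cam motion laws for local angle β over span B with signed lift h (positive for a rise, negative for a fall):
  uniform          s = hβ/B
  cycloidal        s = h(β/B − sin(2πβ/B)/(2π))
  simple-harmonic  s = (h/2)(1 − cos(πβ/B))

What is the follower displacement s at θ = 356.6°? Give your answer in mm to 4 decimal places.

seg 1 [0°–129.7°] cycloidal, h=16: full span → s += 16 → s = 16.0000
seg 2 [129.7°–171°] simple-harmonic, h=-11: full span → s += -11 → s = 5.0000
seg 3 [171°–337.6°] cycloidal, h=15: full span → s += 15 → s = 20.0000
seg 4 [337.6°–360°] cycloidal, h=8: θ=356.6° here. β=19, B=22.4. 8·(0.8482 − sin(2π·0.8482)/(2π)) = 7.8241 → s = 27.8241

27.8241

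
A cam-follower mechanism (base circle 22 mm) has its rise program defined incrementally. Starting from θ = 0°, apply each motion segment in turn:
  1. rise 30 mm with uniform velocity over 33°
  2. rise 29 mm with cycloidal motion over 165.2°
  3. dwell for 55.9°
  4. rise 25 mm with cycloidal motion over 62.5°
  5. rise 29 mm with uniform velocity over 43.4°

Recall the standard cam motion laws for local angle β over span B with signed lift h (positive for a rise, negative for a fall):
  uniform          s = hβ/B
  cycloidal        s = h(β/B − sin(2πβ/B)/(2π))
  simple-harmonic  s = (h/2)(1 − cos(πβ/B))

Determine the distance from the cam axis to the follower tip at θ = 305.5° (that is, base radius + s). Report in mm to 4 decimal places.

seg 1 [0°–33°] uniform, h=30: full span → s += 30 → s = 30.0000
seg 2 [33°–198.2°] cycloidal, h=29: full span → s += 29 → s = 59.0000
seg 3 [198.2°–254.1°] dwell: s stays 59.0000
seg 4 [254.1°–316.6°] cycloidal, h=25: θ=305.5° here. β=51.4, B=62.5. 25·(0.8224 − sin(2π·0.8224)/(2π)) = 24.1342 → s = 83.1342
radial distance = base radius + s = 22 + 83.1342 = 105.1342

105.1342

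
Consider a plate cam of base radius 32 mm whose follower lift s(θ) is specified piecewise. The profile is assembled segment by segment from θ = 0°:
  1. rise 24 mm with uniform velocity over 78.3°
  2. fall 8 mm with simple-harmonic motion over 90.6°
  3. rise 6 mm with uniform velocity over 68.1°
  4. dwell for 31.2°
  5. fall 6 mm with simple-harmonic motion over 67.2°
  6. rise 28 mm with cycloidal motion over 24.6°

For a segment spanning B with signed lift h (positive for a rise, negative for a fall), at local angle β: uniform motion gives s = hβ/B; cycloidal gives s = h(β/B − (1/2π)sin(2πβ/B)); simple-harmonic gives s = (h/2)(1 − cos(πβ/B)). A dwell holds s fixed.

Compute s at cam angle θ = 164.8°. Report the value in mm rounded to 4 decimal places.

seg 1 [0°–78.3°] uniform, h=24: full span → s += 24 → s = 24.0000
seg 2 [78.3°–168.9°] simple-harmonic, h=-8: θ=164.8° here. β=86.5, B=90.6. -8/2·(1 − cos(π·0.9547)) = -7.9596 → s = 16.0404

16.0404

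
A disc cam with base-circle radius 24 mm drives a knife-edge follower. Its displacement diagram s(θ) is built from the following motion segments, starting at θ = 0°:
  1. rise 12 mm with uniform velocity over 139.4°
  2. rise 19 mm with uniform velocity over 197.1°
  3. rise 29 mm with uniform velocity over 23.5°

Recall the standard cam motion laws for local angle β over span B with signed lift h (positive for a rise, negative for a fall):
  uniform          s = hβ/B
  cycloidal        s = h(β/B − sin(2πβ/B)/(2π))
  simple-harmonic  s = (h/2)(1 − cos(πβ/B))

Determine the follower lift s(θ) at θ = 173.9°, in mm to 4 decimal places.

seg 1 [0°–139.4°] uniform, h=12: full span → s += 12 → s = 12.0000
seg 2 [139.4°–336.5°] uniform, h=19: θ=173.9° here. β=34.5, B=197.1. 19·34.5/197.1 = 3.3257 → s = 15.3257

15.3257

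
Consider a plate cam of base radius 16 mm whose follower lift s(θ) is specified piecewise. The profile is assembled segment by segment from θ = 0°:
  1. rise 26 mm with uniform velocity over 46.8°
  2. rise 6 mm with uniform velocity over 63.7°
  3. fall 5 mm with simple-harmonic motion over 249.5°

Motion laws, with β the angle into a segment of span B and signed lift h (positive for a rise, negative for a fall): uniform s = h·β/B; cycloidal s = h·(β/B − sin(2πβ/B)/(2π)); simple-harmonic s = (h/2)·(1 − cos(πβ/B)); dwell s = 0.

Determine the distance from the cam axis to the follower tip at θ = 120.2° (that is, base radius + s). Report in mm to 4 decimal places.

seg 1 [0°–46.8°] uniform, h=26: full span → s += 26 → s = 26.0000
seg 2 [46.8°–110.5°] uniform, h=6: full span → s += 6 → s = 32.0000
seg 3 [110.5°–360°] simple-harmonic, h=-5: θ=120.2° here. β=9.7, B=249.5. -5/2·(1 − cos(π·0.0389)) = -0.0186 → s = 31.9814
radial distance = base radius + s = 16 + 31.9814 = 47.9814

47.9814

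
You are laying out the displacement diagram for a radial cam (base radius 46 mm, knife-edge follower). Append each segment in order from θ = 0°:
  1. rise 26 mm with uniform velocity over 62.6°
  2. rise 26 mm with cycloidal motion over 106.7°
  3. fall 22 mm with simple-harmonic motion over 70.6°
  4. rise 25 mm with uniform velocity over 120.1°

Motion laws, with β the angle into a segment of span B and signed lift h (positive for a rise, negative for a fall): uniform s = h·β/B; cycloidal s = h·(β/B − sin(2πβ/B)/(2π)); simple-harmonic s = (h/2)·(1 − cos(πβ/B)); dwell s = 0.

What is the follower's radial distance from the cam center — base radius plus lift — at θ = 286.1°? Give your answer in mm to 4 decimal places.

seg 1 [0°–62.6°] uniform, h=26: full span → s += 26 → s = 26.0000
seg 2 [62.6°–169.3°] cycloidal, h=26: full span → s += 26 → s = 52.0000
seg 3 [169.3°–239.9°] simple-harmonic, h=-22: full span → s += -22 → s = 30.0000
seg 4 [239.9°–360°] uniform, h=25: θ=286.1° here. β=46.2, B=120.1. 25·46.2/120.1 = 9.6170 → s = 39.6170
radial distance = base radius + s = 46 + 39.6170 = 85.6170

85.6170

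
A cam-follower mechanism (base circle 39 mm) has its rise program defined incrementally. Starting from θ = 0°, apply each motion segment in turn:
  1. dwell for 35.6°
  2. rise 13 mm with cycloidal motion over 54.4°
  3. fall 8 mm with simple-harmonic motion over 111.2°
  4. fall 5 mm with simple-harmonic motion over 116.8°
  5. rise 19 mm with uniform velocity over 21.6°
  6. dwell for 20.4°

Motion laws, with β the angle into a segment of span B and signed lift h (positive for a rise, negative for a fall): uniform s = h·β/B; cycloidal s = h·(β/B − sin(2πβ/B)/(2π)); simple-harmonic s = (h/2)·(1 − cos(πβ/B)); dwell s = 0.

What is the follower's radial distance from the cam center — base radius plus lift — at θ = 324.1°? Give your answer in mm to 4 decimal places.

seg 1 [0°–35.6°] dwell: s stays 0.0000
seg 2 [35.6°–90°] cycloidal, h=13: full span → s += 13 → s = 13.0000
seg 3 [90°–201.2°] simple-harmonic, h=-8: full span → s += -8 → s = 5.0000
seg 4 [201.2°–318°] simple-harmonic, h=-5: full span → s += -5 → s = 0.0000
seg 5 [318°–339.6°] uniform, h=19: θ=324.1° here. β=6.1, B=21.6. 19·6.1/21.6 = 5.3657 → s = 5.3657
radial distance = base radius + s = 39 + 5.3657 = 44.3657

44.3657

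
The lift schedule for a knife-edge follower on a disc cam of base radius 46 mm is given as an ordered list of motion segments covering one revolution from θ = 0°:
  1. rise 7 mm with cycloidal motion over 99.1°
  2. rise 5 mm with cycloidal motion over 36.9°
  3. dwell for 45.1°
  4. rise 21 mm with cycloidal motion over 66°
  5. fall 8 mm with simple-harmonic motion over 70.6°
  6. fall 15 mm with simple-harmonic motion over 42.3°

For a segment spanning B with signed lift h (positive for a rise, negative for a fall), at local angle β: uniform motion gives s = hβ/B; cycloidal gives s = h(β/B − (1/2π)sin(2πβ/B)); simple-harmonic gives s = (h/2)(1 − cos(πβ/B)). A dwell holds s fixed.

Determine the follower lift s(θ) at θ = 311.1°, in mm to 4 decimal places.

seg 1 [0°–99.1°] cycloidal, h=7: full span → s += 7 → s = 7.0000
seg 2 [99.1°–136°] cycloidal, h=5: full span → s += 5 → s = 12.0000
seg 3 [136°–181.1°] dwell: s stays 12.0000
seg 4 [181.1°–247.1°] cycloidal, h=21: full span → s += 21 → s = 33.0000
seg 5 [247.1°–317.7°] simple-harmonic, h=-8: θ=311.1° here. β=64, B=70.6. -8/2·(1 − cos(π·0.9065)) = -7.8287 → s = 25.1713

25.1713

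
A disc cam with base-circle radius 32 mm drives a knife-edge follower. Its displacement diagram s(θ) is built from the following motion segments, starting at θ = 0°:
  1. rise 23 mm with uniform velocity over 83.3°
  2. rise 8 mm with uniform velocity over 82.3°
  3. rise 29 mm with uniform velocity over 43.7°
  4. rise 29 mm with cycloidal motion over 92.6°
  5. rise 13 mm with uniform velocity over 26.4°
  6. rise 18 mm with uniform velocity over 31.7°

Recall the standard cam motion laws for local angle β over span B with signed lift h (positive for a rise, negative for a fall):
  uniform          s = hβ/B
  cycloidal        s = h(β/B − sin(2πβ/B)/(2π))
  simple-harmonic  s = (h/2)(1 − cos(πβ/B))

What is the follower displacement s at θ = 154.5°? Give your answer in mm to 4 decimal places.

seg 1 [0°–83.3°] uniform, h=23: full span → s += 23 → s = 23.0000
seg 2 [83.3°–165.6°] uniform, h=8: θ=154.5° here. β=71.2, B=82.3. 8·71.2/82.3 = 6.9210 → s = 29.9210

29.9210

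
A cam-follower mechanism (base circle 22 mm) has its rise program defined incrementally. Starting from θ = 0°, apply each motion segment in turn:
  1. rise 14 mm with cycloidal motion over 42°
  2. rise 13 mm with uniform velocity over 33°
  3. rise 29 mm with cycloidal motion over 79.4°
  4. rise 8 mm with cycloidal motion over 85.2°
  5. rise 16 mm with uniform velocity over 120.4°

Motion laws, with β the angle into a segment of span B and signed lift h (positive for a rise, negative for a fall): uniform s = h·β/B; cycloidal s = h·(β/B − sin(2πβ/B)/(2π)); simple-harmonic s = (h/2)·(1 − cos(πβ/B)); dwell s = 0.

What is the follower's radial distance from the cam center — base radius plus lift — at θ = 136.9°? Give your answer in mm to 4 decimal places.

seg 1 [0°–42°] cycloidal, h=14: full span → s += 14 → s = 14.0000
seg 2 [42°–75°] uniform, h=13: full span → s += 13 → s = 27.0000
seg 3 [75°–154.4°] cycloidal, h=29: θ=136.9° here. β=61.9, B=79.4. 29·(0.7796 − sin(2π·0.7796)/(2π)) = 27.1442 → s = 54.1442
radial distance = base radius + s = 22 + 54.1442 = 76.1442

76.1442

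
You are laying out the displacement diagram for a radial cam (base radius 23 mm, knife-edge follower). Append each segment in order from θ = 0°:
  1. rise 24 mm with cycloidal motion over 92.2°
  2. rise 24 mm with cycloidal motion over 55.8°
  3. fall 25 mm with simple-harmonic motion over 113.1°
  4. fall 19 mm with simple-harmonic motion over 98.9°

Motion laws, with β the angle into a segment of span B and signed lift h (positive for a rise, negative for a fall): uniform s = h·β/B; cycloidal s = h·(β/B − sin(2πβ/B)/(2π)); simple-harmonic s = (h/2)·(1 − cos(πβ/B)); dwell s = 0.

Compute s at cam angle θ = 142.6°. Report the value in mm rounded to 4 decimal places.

seg 1 [0°–92.2°] cycloidal, h=24: full span → s += 24 → s = 24.0000
seg 2 [92.2°–148°] cycloidal, h=24: θ=142.6° here. β=50.4, B=55.8. 24·(0.9032 − sin(2π·0.9032)/(2π)) = 23.8595 → s = 47.8595

47.8595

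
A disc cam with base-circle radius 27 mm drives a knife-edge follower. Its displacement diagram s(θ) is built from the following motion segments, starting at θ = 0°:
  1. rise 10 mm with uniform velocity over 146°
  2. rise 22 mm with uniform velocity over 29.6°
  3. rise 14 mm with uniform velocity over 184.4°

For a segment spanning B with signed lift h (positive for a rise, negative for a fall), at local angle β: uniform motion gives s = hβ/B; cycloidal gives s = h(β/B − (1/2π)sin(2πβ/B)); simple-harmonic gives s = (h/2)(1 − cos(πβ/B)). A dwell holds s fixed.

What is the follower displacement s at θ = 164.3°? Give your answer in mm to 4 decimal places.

seg 1 [0°–146°] uniform, h=10: full span → s += 10 → s = 10.0000
seg 2 [146°–175.6°] uniform, h=22: θ=164.3° here. β=18.3, B=29.6. 22·18.3/29.6 = 13.6014 → s = 23.6014

23.6014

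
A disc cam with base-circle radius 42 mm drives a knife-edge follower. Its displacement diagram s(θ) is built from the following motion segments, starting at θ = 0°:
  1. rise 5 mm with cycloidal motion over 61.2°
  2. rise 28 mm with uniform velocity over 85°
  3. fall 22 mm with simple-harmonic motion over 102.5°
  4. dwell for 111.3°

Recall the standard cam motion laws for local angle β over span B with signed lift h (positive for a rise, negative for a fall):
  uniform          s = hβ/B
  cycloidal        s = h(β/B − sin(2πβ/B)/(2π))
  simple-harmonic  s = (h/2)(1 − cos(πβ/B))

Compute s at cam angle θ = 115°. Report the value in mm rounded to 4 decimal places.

seg 1 [0°–61.2°] cycloidal, h=5: full span → s += 5 → s = 5.0000
seg 2 [61.2°–146.2°] uniform, h=28: θ=115° here. β=53.8, B=85. 28·53.8/85 = 17.7224 → s = 22.7224

22.7224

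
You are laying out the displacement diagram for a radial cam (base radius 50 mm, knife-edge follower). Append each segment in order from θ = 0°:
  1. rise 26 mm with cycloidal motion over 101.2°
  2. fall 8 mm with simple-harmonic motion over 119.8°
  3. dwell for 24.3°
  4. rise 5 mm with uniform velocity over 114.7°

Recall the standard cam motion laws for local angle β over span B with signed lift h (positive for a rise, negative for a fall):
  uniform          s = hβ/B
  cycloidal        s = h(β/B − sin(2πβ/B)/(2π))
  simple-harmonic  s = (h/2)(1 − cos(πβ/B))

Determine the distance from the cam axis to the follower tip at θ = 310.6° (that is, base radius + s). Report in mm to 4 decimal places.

seg 1 [0°–101.2°] cycloidal, h=26: full span → s += 26 → s = 26.0000
seg 2 [101.2°–221°] simple-harmonic, h=-8: full span → s += -8 → s = 18.0000
seg 3 [221°–245.3°] dwell: s stays 18.0000
seg 4 [245.3°–360°] uniform, h=5: θ=310.6° here. β=65.3, B=114.7. 5·65.3/114.7 = 2.8466 → s = 20.8466
radial distance = base radius + s = 50 + 20.8466 = 70.8466

70.8466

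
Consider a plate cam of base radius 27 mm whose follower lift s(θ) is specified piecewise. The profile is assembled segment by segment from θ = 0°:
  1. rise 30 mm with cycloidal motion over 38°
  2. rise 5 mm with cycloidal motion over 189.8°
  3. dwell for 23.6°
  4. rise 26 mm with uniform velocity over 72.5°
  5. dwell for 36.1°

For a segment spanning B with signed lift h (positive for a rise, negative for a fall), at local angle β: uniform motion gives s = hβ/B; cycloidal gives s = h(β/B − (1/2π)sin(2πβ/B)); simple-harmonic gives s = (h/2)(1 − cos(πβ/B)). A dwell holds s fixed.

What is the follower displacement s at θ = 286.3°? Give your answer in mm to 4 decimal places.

seg 1 [0°–38°] cycloidal, h=30: full span → s += 30 → s = 30.0000
seg 2 [38°–227.8°] cycloidal, h=5: full span → s += 5 → s = 35.0000
seg 3 [227.8°–251.4°] dwell: s stays 35.0000
seg 4 [251.4°–323.9°] uniform, h=26: θ=286.3° here. β=34.9, B=72.5. 26·34.9/72.5 = 12.5159 → s = 47.5159

47.5159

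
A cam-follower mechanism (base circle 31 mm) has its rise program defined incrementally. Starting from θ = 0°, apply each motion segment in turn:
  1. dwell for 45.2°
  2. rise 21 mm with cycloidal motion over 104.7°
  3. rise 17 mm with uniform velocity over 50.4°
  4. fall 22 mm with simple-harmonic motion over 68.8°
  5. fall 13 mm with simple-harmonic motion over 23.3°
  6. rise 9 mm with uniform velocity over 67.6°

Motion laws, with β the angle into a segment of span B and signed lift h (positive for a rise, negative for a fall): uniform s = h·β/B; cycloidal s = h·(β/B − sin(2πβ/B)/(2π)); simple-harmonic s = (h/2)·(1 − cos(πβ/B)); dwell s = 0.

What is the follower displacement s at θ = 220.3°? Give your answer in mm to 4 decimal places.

seg 1 [0°–45.2°] dwell: s stays 0.0000
seg 2 [45.2°–149.9°] cycloidal, h=21: full span → s += 21 → s = 21.0000
seg 3 [149.9°–200.3°] uniform, h=17: full span → s += 17 → s = 38.0000
seg 4 [200.3°–269.1°] simple-harmonic, h=-22: θ=220.3° here. β=20, B=68.8. -22/2·(1 − cos(π·0.2907)) = -4.2771 → s = 33.7229

33.7229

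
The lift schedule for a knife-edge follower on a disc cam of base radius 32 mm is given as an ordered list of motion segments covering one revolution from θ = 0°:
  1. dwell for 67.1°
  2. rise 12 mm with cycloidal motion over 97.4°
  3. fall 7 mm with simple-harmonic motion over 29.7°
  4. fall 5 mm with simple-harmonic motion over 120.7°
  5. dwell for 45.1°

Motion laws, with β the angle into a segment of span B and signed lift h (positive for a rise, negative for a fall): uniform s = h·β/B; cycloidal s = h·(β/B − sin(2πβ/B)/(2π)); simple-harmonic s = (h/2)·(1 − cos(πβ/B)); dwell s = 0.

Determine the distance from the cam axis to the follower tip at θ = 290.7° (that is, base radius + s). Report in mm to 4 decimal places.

seg 1 [0°–67.1°] dwell: s stays 0.0000
seg 2 [67.1°–164.5°] cycloidal, h=12: full span → s += 12 → s = 12.0000
seg 3 [164.5°–194.2°] simple-harmonic, h=-7: full span → s += -7 → s = 5.0000
seg 4 [194.2°–314.9°] simple-harmonic, h=-5: θ=290.7° here. β=96.5, B=120.7. -5/2·(1 − cos(π·0.7995)) = -4.5202 → s = 0.4798
radial distance = base radius + s = 32 + 0.4798 = 32.4798

32.4798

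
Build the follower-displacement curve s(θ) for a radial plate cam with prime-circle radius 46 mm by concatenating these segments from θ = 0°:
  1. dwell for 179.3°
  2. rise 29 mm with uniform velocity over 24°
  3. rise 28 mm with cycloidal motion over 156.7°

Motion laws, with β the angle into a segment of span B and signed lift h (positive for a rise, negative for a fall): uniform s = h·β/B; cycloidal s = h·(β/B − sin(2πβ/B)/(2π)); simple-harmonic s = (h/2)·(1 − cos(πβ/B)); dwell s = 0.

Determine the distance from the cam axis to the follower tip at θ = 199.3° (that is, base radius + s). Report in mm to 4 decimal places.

seg 1 [0°–179.3°] dwell: s stays 0.0000
seg 2 [179.3°–203.3°] uniform, h=29: θ=199.3° here. β=20, B=24. 29·20/24 = 24.1667 → s = 24.1667
radial distance = base radius + s = 46 + 24.1667 = 70.1667

70.1667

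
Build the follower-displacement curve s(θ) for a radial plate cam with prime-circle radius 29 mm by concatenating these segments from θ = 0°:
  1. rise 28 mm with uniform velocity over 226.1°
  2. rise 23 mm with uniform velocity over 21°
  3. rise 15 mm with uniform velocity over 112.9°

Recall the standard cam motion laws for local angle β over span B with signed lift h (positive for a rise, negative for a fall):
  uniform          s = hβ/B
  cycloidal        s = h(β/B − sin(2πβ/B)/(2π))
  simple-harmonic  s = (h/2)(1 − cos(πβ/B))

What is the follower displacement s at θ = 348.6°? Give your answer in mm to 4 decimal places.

seg 1 [0°–226.1°] uniform, h=28: full span → s += 28 → s = 28.0000
seg 2 [226.1°–247.1°] uniform, h=23: full span → s += 23 → s = 51.0000
seg 3 [247.1°–360°] uniform, h=15: θ=348.6° here. β=101.5, B=112.9. 15·101.5/112.9 = 13.4854 → s = 64.4854

64.4854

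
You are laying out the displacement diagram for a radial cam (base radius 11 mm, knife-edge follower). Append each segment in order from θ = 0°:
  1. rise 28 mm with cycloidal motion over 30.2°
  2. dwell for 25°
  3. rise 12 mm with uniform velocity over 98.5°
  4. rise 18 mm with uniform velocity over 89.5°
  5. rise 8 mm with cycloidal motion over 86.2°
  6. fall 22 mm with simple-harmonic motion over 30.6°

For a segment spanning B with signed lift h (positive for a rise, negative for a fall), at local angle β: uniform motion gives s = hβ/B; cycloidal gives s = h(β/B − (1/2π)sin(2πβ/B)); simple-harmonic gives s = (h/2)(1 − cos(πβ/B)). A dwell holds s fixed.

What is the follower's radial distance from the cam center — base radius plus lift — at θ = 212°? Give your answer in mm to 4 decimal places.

seg 1 [0°–30.2°] cycloidal, h=28: full span → s += 28 → s = 28.0000
seg 2 [30.2°–55.2°] dwell: s stays 28.0000
seg 3 [55.2°–153.7°] uniform, h=12: full span → s += 12 → s = 40.0000
seg 4 [153.7°–243.2°] uniform, h=18: θ=212° here. β=58.3, B=89.5. 18·58.3/89.5 = 11.7251 → s = 51.7251
radial distance = base radius + s = 11 + 51.7251 = 62.7251

62.7251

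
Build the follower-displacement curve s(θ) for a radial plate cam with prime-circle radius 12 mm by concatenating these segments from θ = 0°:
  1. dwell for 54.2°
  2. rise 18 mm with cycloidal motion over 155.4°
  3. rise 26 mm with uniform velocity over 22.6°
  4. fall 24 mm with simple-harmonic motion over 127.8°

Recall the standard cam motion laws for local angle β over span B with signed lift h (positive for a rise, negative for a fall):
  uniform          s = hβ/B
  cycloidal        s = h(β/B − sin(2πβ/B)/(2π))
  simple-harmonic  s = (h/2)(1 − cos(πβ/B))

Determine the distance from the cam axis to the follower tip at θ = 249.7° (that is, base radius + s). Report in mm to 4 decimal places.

seg 1 [0°–54.2°] dwell: s stays 0.0000
seg 2 [54.2°–209.6°] cycloidal, h=18: full span → s += 18 → s = 18.0000
seg 3 [209.6°–232.2°] uniform, h=26: full span → s += 26 → s = 44.0000
seg 4 [232.2°–360°] simple-harmonic, h=-24: θ=249.7° here. β=17.5, B=127.8. -24/2·(1 − cos(π·0.1369)) = -1.0933 → s = 42.9067
radial distance = base radius + s = 12 + 42.9067 = 54.9067

54.9067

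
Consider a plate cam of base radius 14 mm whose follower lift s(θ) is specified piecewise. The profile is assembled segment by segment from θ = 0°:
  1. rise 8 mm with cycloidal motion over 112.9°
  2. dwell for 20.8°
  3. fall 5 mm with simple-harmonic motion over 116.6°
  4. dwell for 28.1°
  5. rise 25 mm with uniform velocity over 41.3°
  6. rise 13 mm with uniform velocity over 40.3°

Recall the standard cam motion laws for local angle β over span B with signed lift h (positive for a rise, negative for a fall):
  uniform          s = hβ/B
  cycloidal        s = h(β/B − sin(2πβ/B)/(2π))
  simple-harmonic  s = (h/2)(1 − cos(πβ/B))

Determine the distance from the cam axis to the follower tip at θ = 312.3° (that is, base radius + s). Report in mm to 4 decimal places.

seg 1 [0°–112.9°] cycloidal, h=8: full span → s += 8 → s = 8.0000
seg 2 [112.9°–133.7°] dwell: s stays 8.0000
seg 3 [133.7°–250.3°] simple-harmonic, h=-5: full span → s += -5 → s = 3.0000
seg 4 [250.3°–278.4°] dwell: s stays 3.0000
seg 5 [278.4°–319.7°] uniform, h=25: θ=312.3° here. β=33.9, B=41.3. 25·33.9/41.3 = 20.5206 → s = 23.5206
radial distance = base radius + s = 14 + 23.5206 = 37.5206

37.5206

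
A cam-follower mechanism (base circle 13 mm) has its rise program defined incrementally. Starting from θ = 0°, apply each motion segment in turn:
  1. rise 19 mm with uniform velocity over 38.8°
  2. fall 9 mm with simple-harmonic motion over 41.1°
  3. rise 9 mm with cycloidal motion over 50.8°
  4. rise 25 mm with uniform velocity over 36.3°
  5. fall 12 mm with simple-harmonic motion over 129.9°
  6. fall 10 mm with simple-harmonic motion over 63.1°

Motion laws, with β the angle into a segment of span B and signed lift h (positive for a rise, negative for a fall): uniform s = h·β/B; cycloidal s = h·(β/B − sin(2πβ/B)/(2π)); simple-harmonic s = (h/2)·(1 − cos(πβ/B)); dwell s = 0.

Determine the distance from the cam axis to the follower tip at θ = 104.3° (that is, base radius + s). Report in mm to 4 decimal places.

seg 1 [0°–38.8°] uniform, h=19: full span → s += 19 → s = 19.0000
seg 2 [38.8°–79.9°] simple-harmonic, h=-9: full span → s += -9 → s = 10.0000
seg 3 [79.9°–130.7°] cycloidal, h=9: θ=104.3° here. β=24.4, B=50.8. 9·(0.4803 − sin(2π·0.4803)/(2π)) = 4.1461 → s = 14.1461
radial distance = base radius + s = 13 + 14.1461 = 27.1461

27.1461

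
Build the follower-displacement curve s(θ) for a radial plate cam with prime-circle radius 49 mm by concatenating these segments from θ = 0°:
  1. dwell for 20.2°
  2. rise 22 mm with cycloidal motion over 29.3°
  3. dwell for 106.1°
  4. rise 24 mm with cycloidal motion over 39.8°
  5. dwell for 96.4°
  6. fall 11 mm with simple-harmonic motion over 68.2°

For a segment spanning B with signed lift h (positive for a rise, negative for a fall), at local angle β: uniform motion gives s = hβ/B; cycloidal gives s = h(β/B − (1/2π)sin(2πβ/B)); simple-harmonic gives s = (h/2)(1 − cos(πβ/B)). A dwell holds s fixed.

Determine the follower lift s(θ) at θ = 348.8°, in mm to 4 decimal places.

seg 1 [0°–20.2°] dwell: s stays 0.0000
seg 2 [20.2°–49.5°] cycloidal, h=22: full span → s += 22 → s = 22.0000
seg 3 [49.5°–155.6°] dwell: s stays 22.0000
seg 4 [155.6°–195.4°] cycloidal, h=24: full span → s += 24 → s = 46.0000
seg 5 [195.4°–291.8°] dwell: s stays 46.0000
seg 6 [291.8°–360°] simple-harmonic, h=-11: θ=348.8° here. β=57, B=68.2. -11/2·(1 − cos(π·0.8358)) = -10.2841 → s = 35.7159

35.7159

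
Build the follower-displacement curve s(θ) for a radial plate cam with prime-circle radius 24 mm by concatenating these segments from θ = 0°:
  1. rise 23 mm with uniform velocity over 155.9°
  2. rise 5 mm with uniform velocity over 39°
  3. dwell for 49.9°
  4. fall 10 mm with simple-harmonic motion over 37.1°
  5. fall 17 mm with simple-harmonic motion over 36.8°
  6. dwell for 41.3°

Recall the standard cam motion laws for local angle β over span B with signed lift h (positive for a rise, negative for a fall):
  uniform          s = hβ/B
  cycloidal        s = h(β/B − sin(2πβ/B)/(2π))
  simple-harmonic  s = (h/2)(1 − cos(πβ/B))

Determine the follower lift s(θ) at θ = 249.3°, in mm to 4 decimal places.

seg 1 [0°–155.9°] uniform, h=23: full span → s += 23 → s = 23.0000
seg 2 [155.9°–194.9°] uniform, h=5: full span → s += 5 → s = 28.0000
seg 3 [194.9°–244.8°] dwell: s stays 28.0000
seg 4 [244.8°–281.9°] simple-harmonic, h=-10: θ=249.3° here. β=4.5, B=37.1. -10/2·(1 − cos(π·0.1213)) = -0.3586 → s = 27.6414

27.6414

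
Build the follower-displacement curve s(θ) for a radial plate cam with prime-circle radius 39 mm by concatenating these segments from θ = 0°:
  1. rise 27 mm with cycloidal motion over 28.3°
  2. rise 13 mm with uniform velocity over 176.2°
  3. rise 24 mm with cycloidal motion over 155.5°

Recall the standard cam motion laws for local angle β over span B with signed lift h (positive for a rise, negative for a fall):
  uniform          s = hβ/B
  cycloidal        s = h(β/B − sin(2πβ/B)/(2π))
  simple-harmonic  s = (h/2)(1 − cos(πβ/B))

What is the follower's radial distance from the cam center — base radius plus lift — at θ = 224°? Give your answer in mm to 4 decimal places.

seg 1 [0°–28.3°] cycloidal, h=27: full span → s += 27 → s = 27.0000
seg 2 [28.3°–204.5°] uniform, h=13: full span → s += 13 → s = 40.0000
seg 3 [204.5°–360°] cycloidal, h=24: θ=224° here. β=19.5, B=155.5. 24·(0.1254 − sin(2π·0.1254)/(2π)) = 0.3019 → s = 40.3019
radial distance = base radius + s = 39 + 40.3019 = 79.3019

79.3019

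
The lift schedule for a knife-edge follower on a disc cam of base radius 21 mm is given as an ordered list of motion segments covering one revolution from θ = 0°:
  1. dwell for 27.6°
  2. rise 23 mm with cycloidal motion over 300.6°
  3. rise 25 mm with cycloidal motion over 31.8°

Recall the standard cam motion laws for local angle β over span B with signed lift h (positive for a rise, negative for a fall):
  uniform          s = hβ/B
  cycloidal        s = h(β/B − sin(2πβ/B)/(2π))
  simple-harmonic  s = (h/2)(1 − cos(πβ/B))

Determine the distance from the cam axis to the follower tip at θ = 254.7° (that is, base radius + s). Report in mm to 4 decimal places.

seg 1 [0°–27.6°] dwell: s stays 0.0000
seg 2 [27.6°–328.2°] cycloidal, h=23: θ=254.7° here. β=227.1, B=300.6. 23·(0.7555 − sin(2π·0.7555)/(2π)) = 21.0346 → s = 21.0346
radial distance = base radius + s = 21 + 21.0346 = 42.0346

42.0346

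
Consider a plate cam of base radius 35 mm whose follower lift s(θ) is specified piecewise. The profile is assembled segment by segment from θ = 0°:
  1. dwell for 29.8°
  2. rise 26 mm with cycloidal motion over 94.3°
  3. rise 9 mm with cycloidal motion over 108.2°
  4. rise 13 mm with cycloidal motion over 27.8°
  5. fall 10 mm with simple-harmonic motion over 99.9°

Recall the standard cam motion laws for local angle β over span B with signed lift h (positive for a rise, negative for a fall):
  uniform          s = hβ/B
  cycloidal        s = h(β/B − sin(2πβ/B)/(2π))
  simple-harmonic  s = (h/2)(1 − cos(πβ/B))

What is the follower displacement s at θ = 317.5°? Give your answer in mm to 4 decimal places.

seg 1 [0°–29.8°] dwell: s stays 0.0000
seg 2 [29.8°–124.1°] cycloidal, h=26: full span → s += 26 → s = 26.0000
seg 3 [124.1°–232.3°] cycloidal, h=9: full span → s += 9 → s = 35.0000
seg 4 [232.3°–260.1°] cycloidal, h=13: full span → s += 13 → s = 48.0000
seg 5 [260.1°–360°] simple-harmonic, h=-10: θ=317.5° here. β=57.4, B=99.9. -10/2·(1 − cos(π·0.5746)) = -6.1607 → s = 41.8393

41.8393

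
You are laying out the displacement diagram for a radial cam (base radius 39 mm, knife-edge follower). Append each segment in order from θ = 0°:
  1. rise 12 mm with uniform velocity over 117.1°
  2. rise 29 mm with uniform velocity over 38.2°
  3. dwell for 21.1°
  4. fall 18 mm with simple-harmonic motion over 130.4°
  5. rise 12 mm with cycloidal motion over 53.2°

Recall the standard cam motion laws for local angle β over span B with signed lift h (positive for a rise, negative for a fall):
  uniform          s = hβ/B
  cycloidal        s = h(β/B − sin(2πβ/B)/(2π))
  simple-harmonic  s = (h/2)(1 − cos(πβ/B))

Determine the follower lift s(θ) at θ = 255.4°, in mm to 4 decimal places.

seg 1 [0°–117.1°] uniform, h=12: full span → s += 12 → s = 12.0000
seg 2 [117.1°–155.3°] uniform, h=29: full span → s += 29 → s = 41.0000
seg 3 [155.3°–176.4°] dwell: s stays 41.0000
seg 4 [176.4°–306.8°] simple-harmonic, h=-18: θ=255.4° here. β=79, B=130.4. -18/2·(1 − cos(π·0.6058)) = -11.9374 → s = 29.0626

29.0626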